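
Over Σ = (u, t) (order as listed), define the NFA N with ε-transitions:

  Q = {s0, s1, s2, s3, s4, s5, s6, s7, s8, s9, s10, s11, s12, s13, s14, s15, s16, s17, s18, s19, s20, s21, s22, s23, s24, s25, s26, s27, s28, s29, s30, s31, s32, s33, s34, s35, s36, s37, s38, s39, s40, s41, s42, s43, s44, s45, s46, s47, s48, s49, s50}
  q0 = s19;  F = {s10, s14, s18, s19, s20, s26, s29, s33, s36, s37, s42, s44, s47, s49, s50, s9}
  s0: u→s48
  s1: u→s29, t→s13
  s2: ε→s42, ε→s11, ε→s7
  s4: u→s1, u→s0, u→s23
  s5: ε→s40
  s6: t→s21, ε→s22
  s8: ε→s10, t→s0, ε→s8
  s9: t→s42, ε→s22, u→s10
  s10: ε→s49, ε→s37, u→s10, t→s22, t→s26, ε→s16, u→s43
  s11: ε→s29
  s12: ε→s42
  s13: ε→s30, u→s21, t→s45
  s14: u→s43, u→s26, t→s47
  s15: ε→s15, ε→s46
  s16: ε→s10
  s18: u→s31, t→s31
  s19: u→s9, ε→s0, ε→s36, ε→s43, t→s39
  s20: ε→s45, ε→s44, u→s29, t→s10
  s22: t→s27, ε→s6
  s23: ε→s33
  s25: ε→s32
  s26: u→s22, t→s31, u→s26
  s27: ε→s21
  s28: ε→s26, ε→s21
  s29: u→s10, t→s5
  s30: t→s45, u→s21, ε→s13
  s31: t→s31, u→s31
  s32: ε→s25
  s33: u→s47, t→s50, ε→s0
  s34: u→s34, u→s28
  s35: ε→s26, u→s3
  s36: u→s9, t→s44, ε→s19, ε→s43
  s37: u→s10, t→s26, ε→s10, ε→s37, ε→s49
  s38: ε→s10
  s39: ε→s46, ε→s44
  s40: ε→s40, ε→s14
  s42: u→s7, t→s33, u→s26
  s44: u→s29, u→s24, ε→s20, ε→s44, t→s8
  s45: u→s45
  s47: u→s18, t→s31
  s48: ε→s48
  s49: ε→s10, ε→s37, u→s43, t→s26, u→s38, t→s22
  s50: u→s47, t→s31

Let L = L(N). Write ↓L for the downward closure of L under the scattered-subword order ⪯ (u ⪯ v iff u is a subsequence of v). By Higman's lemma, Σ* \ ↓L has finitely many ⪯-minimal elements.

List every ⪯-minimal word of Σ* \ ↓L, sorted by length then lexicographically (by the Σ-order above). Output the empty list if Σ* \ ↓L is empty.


|Q|=51, |F|=16, |δ|=106 (47 ε).
min D↑ (13 st, q0=0, F={9}): 0:u→1,t→2 1:u→3,t→4 2:u→5,t→3 3:u→3,t→6 4:u→6,t→7 5:u→3,t→8 6:u→6,t→9 7:u→10,t→11 8:u→6,t→10 9:u→9,t→9 10:u→12,t→9 11:u→10,t→9 12:u→9,t→9 (ε-aug+det+¬).
'uutt': N↓-sim [34, 27, 17, 6, 3] end={s21,s27,s31} ∉↓L; 4/4 del acc.
'utut': run [34, 27, 18, 11, 3] end={s21,s27,s31} rej; 4/4 del acc.
'tttt': |S_i|=[34, 31, 22, 11, 3] end={s21,s27,s31} — reject; 4/4 deletions ∈↓L.
'uttuuu': N↓-sim [34, 27, 18, 9, 4, 2, 1] end={s31} — reject; 6/6 single-dels accept.
'tuttuu': |S_i|=[34, 31, 22, 12, 5, 2, 1] end={s31} ∉↓L; 6/6 single-dels accept.
5 minimals (antichain).

Antichain: [uutt, utut, tttt, uttuuu, tuttuu].


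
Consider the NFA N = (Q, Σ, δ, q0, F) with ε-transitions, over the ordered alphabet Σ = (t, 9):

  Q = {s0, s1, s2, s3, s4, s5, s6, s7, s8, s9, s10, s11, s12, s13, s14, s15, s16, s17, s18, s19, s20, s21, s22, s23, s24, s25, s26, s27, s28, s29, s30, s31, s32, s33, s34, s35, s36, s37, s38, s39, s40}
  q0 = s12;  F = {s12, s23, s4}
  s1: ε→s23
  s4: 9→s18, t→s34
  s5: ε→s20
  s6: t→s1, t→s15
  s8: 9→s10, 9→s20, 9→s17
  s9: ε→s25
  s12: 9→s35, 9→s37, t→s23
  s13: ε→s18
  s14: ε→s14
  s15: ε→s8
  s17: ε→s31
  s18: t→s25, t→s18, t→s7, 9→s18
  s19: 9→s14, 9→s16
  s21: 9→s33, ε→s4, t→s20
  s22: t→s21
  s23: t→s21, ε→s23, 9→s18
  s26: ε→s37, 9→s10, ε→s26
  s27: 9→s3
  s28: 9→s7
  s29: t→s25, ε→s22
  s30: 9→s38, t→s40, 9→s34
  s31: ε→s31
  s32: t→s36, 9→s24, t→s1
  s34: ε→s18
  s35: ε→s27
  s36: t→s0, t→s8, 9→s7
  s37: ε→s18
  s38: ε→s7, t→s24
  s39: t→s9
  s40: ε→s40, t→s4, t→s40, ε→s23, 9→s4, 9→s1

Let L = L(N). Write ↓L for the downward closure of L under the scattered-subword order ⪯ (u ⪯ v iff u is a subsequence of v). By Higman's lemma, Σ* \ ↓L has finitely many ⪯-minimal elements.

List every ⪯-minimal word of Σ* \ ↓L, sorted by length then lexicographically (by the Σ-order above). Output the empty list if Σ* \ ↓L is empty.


Antichain: [9, ttt].

|Q|=41, |F|=3, |δ|=59 (19 ε).
min D↑ (4 st, q0=0, F={2}): 0:t→1,9→2 1:t→3,9→2 2:t→2,9→2 3:t→2,9→2 [Hopcroft].
'9': run [14, 8] end={s18,s25,s27,s3,s33,s35,s37,s7} rej; 1/1 single-dels accept.
'ttt': |S_i|=[14, 9, 8, 5] end={s18,s20,s25,s34,s7} — reject; 3/3 deletions ∈↓L.
2 minimals (antichain).


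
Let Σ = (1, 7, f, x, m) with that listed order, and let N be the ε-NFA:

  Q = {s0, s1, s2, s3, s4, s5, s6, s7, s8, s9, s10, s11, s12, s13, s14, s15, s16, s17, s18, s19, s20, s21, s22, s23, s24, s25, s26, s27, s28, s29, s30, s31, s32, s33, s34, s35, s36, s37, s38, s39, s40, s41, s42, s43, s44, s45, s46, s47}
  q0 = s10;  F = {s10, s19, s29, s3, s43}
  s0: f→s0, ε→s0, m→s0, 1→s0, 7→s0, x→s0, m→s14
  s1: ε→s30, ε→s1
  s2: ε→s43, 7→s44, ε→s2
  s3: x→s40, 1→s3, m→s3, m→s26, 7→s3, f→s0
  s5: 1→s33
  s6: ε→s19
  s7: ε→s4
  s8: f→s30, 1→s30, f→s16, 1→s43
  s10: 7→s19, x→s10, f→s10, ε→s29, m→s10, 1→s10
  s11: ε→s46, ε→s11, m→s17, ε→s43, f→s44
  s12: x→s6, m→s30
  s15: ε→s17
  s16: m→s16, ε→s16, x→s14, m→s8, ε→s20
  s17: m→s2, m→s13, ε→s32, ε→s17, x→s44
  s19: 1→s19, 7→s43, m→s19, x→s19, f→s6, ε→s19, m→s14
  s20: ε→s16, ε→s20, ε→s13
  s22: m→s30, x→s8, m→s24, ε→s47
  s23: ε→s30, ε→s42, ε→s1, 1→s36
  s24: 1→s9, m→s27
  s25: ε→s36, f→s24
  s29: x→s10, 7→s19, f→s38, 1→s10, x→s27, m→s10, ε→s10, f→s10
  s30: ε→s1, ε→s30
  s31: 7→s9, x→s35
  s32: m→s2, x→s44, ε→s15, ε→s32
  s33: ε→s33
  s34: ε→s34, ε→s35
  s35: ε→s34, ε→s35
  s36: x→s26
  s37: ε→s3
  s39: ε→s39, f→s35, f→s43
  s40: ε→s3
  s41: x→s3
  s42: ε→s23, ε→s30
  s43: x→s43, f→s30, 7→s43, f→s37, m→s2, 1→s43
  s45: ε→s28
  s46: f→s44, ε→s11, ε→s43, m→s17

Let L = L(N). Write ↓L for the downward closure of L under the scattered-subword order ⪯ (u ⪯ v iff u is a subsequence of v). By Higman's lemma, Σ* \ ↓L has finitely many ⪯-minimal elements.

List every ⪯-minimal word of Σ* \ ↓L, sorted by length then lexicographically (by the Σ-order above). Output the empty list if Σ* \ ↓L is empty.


|Q|=48, |F|=5, |δ|=112 (43 ε).
min D↑ (5 st, q0=0, F={4}): 0:1→0,7→1,f→0,x→0,m→0 1:1→1,7→2,f→1,x→1,m→1 2:1→2,7→2,f→3,x→2,m→2 3:1→3,7→3,f→4,x→3,m→3 4:1→4,7→4,f→4,x→4,m→4 [Hopcroft].
'77ff': run [17, 13, 11, 8, 2] end={s0,s14} — reject; 4/4 del acc.
1 obstructions.

A = [77ff].


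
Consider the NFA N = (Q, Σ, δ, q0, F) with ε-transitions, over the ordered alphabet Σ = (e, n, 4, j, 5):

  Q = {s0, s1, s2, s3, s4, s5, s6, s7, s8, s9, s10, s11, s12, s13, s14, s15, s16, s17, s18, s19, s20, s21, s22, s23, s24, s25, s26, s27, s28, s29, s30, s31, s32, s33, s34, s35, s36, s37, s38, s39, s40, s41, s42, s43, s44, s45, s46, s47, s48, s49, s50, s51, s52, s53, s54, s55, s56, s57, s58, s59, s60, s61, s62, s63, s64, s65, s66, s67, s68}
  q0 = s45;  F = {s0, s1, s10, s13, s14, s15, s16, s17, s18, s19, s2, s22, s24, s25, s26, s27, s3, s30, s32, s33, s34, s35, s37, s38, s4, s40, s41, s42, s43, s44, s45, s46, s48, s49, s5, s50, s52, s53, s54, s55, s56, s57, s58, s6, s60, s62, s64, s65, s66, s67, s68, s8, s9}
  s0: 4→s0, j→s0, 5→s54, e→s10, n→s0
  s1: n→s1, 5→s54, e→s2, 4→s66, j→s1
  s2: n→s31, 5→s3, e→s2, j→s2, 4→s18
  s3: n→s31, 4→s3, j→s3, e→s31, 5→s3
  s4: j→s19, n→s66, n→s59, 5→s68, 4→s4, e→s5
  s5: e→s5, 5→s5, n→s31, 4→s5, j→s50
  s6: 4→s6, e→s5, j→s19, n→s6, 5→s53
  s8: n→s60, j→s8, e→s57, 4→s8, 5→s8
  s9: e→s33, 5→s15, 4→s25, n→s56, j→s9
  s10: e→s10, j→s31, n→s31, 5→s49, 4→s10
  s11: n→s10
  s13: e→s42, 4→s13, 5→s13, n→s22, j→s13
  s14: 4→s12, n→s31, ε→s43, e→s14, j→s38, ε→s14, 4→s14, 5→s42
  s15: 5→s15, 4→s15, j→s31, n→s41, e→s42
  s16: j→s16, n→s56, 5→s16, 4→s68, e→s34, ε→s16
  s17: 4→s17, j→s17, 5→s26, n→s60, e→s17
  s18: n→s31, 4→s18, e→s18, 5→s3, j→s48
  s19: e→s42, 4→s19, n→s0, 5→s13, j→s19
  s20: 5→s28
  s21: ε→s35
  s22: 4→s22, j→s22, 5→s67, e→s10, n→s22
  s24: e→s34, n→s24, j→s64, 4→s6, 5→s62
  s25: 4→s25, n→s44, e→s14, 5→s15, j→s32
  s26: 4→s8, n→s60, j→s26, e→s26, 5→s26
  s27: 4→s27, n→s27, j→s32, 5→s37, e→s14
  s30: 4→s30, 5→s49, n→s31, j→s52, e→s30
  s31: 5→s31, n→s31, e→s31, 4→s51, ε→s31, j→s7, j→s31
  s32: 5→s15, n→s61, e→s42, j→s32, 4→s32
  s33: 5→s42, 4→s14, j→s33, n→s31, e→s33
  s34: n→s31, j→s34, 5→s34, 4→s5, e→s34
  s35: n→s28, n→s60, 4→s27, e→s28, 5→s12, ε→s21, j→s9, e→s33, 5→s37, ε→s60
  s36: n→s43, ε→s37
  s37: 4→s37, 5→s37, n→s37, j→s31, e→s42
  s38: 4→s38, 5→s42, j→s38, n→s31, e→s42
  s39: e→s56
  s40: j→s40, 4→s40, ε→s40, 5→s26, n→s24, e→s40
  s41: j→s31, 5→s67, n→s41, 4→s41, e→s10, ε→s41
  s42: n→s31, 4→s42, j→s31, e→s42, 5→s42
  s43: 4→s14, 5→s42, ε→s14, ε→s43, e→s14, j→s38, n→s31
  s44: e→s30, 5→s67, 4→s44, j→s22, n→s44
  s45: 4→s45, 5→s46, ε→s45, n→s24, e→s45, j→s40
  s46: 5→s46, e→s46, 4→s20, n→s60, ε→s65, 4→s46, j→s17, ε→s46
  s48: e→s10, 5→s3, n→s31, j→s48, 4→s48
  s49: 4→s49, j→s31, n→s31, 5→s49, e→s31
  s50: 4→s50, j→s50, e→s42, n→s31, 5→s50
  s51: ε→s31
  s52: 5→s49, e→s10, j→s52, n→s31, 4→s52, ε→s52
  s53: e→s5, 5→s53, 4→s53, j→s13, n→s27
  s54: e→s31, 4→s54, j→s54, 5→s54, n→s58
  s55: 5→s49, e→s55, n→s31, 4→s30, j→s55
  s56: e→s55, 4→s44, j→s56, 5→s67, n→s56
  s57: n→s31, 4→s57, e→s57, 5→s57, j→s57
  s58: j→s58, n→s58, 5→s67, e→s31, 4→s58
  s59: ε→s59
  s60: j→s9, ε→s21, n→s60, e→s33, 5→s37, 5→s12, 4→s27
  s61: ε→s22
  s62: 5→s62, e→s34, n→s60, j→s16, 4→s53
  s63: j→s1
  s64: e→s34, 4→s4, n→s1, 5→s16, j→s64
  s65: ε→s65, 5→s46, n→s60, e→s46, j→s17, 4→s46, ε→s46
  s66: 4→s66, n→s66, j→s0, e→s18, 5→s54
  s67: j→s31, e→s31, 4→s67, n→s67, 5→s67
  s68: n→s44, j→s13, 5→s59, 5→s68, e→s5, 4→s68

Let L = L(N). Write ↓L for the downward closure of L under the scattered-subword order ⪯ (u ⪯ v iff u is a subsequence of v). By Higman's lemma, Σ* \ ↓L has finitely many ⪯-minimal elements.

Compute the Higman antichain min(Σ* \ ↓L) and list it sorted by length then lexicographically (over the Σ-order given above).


min(Σ*\↓L) = [nen, 5n5j, n4jej, njn5e, j54en].

|Q|=69, |F|=53, |δ|=306 (22 ε).
min D↑ (51 st, q0=0, F={11}): 0:e→0,n→1,4→0,j→2,5→3 1:e→4,n→1,4→5,j→6,5→7 2:e→2,n→1,4→2,j→2,5→8 3:e→3,n→9,4→3,j→10,5→3 4:e→4,n→11,4→12,j→4,5→4 5:e→12,n→5,4→5,j→13,5→14 6:e→4,n→15,4→16,j→6,5→17 7:e→4,n→9,4→14,j→17,5→7 8:e→8,n→9,4→18,j→8,5→8 9:e→19,n→9,4→20,j→21,5→22 10:e→10,n→9,4→10,j→10,5→8 11:e→11,n→11,4→11,j→11,5→11 12:e→12,n→11,4→12,j→23,5→12 13:e→24,n→25,4→13,j→13,5→26 14:e→12,n→20,4→14,j→26,5→14 15:e→27,n→15,4→28,j→15,5→29 16:e→12,n→28,4→16,j→13,5→30 17:e→4,n→31,4→30,j→17,5→17 18:e→32,n→9,4→18,j→18,5→18 19:e→19,n→11,4→33,j→19,5→24 20:e→33,n→20,4→20,j→34,5→22 21:e→19,n→31,4→35,j→21,5→36 22:e→24,n→22,4→22,j→11,5→22 23:e→24,n→11,4→23,j→23,5→23 24:e→24,n→11,4→24,j→11,5→24 25:e→37,n→25,4→25,j→25,5→29 26:e→24,n→38,4→26,j→26,5→26 27:e→27,n→11,4→39,j→27,5→40 28:e→39,n→28,4→28,j→25,5→29 29:e→11,n→41,4→29,j→29,5→29 30:e→12,n→42,4→30,j→26,5→30 31:e→43,n→31,4→42,j→31,5→44 32:e→32,n→11,4→32,j→32,5→32 33:e→33,n→11,4→33,j→45,5→24 34:e→24,n→38,4→34,j→34,5→36 35:e→33,n→42,4→35,j→34,5→36 36:e→24,n→46,4→36,j→11,5→36 37:e→37,n→11,4→37,j→11,5→47 38:e→37,n→38,4→38,j→38,5→44 39:e→39,n→11,4→39,j→48,5→40 40:e→11,n→11,4→40,j→40,5→40 41:e→11,n→41,4→41,j→41,5→44 42:e→49,n→42,4→42,j→38,5→44 43:e→43,n→11,4→49,j→43,5→47 44:e→11,n→44,4→44,j→11,5→44 45:e→24,n→11,4→45,j→45,5→24 46:e→37,n→46,4→46,j→11,5→44 47:e→11,n→11,4→47,j→11,5→47 48:e→37,n→11,4→48,j→48,5→40 49:e→49,n→11,4→49,j→50,5→47 50:e→37,n→11,4→50,j→50,5→47.
'nen': N↓-sim [62, 53, 22, 3] end={s31,s51,s7} rej; 3/3 deletions ∈↓L.
'5n5j': N↓-sim [62, 49, 31, 11, 3] end={s31,s51,s7} ∉↓L; 4/4 del acc.
'n4jej': run [62, 53, 38, 22, 6, 3] end={s31,s51,s7} — reject; 5/5 deletions ∈↓L.
'njn5e': |S_i|=[62, 53, 43, 24, 8, 3] end={s31,s51,s7} ∉↓L; 5/5 deletions ∈↓L.
'j54en': N↓-sim [62, 58, 45, 41, 18, 3] end={s31,s51,s7} ∉↓L; 5/5 deletions ∈↓L.
5 words, ⪯-incomp.


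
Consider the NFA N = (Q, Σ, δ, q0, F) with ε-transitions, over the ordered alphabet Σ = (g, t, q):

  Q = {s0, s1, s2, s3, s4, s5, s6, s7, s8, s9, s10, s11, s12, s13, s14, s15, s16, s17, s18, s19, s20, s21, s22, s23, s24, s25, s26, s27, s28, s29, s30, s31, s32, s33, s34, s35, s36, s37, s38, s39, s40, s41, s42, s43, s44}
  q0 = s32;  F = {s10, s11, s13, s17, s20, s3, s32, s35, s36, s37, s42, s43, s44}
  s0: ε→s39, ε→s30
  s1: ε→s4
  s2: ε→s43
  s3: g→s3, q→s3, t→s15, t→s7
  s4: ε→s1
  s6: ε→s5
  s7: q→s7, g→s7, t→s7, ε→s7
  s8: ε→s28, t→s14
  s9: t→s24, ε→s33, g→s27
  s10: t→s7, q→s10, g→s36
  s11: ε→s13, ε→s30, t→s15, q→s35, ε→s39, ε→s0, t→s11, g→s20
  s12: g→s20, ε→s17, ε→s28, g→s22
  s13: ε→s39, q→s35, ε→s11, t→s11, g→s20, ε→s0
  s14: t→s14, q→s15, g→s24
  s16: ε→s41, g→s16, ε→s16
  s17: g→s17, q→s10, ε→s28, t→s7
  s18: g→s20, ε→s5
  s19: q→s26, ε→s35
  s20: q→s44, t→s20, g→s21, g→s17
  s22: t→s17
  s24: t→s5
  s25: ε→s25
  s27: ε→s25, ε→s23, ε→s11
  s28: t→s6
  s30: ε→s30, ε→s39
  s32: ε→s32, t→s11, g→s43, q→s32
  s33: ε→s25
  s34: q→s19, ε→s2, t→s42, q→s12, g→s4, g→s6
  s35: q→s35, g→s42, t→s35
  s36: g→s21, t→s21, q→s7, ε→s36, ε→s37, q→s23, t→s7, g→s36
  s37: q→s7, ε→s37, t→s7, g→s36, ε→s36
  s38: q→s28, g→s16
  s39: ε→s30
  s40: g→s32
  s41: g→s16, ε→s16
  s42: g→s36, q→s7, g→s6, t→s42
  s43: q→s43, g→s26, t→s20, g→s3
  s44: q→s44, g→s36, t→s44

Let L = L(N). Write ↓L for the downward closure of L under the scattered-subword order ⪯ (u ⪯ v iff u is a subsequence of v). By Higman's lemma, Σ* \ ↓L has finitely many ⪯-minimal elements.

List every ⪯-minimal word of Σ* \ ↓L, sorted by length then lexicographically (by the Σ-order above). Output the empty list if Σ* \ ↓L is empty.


Antichain: [ggt, tqgq].

|Q|=45, |F|=13, |δ|=111 (38 ε).
min D↑ (12 st, q0=0, F={6}): 0:g→1,t→2,q→0 1:g→3,t→4,q→1 2:g→4,t→2,q→5 3:g→3,t→6,q→3 4:g→7,t→4,q→8 5:g→9,t→5,q→5 6:g→6,t→6,q→6 7:g→7,t→6,q→10 8:g→11,t→8,q→8 9:g→11,t→9,q→6 10:g→11,t→6,q→10 11:g→11,t→6,q→6.
'ggt': run [24, 17, 13, 5] end={s15,s21,s5,s6,s7} rej; 3/3 single-dels accept.
'tqgq': run [24, 20, 11, 8, 2] end={s23,s7} ∉↓L; 4/4 del acc.
2 words, ⪯-incomp.


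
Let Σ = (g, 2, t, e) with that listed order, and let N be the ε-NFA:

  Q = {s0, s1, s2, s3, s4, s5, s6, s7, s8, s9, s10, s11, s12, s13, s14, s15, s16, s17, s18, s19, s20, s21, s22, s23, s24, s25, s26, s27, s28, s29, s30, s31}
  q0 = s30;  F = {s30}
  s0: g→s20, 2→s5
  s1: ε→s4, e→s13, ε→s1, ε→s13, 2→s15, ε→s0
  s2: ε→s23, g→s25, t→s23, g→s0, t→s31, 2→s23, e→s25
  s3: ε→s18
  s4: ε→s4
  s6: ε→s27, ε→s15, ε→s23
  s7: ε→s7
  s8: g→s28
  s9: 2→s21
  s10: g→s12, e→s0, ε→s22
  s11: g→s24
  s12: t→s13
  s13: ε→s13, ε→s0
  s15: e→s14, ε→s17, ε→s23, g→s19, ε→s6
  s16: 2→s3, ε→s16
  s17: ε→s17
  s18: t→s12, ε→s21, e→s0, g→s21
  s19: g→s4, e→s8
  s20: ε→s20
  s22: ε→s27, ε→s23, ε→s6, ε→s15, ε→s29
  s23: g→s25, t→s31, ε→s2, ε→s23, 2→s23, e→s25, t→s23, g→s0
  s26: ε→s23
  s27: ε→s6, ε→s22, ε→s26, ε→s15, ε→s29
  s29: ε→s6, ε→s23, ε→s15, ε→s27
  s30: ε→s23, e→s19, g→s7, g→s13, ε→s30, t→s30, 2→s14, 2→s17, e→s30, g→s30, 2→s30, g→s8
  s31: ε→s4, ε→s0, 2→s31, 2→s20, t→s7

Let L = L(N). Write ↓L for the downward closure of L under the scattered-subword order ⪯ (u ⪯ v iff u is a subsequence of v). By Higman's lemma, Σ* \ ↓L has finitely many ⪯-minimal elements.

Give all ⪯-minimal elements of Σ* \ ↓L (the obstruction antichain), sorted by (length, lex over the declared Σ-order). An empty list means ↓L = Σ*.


A = [].

|Q|=32, |F|=1, |δ|=85 (42 ε).
min D↑ (1 st, q0=0, F={}): 0:g→0,2→0,t→0,e→0.
L(D↑) = ∅; no obstructions.


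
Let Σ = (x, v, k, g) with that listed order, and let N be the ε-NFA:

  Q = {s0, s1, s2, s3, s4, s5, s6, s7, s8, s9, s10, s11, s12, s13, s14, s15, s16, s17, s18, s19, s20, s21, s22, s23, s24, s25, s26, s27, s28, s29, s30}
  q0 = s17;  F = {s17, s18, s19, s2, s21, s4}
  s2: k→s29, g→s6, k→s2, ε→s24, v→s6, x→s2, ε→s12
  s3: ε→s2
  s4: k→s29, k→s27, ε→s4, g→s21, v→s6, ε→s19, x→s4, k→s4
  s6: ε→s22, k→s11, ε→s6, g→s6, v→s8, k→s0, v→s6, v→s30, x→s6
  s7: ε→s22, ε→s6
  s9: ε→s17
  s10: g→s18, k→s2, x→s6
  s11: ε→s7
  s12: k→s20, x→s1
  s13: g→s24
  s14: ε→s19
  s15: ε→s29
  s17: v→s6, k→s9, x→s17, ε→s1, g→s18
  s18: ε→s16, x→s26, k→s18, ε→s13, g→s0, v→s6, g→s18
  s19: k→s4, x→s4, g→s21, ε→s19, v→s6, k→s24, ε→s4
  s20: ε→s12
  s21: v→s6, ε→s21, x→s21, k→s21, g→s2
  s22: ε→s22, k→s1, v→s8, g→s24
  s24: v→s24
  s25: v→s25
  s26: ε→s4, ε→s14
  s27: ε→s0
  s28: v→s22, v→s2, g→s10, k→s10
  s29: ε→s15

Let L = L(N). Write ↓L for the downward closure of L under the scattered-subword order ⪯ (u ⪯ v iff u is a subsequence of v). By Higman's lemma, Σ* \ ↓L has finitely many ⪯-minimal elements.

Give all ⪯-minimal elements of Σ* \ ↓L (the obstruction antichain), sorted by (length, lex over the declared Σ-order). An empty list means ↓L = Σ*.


|Q|=31, |F|=6, |δ|=76 (25 ε).
min D↑ (6 st, q0=0, F={1}): 0:x→0,v→1,k→0,g→2 1:x→1,v→1,k→1,g→1 2:x→3,v→1,k→2,g→2 3:x→3,v→1,k→3,g→4 4:x→4,v→1,k→4,g→5 5:x→5,v→1,k→5,g→1 [Hopcroft].
'v': run [25, 9] end={s0,s1,s11,s22,s24,s30,s6,s7,s8} ∉↓L; 1/1 single-dels accept.
'gxggg': |S_i|=[25, 23, 20, 15, 14, 9] end={s0,s1,s11,s22,s24,s30,s6,s7,s8} — reject; 5/5 del acc.
2 obstructions.

min(Σ*\↓L) = [v, gxggg].


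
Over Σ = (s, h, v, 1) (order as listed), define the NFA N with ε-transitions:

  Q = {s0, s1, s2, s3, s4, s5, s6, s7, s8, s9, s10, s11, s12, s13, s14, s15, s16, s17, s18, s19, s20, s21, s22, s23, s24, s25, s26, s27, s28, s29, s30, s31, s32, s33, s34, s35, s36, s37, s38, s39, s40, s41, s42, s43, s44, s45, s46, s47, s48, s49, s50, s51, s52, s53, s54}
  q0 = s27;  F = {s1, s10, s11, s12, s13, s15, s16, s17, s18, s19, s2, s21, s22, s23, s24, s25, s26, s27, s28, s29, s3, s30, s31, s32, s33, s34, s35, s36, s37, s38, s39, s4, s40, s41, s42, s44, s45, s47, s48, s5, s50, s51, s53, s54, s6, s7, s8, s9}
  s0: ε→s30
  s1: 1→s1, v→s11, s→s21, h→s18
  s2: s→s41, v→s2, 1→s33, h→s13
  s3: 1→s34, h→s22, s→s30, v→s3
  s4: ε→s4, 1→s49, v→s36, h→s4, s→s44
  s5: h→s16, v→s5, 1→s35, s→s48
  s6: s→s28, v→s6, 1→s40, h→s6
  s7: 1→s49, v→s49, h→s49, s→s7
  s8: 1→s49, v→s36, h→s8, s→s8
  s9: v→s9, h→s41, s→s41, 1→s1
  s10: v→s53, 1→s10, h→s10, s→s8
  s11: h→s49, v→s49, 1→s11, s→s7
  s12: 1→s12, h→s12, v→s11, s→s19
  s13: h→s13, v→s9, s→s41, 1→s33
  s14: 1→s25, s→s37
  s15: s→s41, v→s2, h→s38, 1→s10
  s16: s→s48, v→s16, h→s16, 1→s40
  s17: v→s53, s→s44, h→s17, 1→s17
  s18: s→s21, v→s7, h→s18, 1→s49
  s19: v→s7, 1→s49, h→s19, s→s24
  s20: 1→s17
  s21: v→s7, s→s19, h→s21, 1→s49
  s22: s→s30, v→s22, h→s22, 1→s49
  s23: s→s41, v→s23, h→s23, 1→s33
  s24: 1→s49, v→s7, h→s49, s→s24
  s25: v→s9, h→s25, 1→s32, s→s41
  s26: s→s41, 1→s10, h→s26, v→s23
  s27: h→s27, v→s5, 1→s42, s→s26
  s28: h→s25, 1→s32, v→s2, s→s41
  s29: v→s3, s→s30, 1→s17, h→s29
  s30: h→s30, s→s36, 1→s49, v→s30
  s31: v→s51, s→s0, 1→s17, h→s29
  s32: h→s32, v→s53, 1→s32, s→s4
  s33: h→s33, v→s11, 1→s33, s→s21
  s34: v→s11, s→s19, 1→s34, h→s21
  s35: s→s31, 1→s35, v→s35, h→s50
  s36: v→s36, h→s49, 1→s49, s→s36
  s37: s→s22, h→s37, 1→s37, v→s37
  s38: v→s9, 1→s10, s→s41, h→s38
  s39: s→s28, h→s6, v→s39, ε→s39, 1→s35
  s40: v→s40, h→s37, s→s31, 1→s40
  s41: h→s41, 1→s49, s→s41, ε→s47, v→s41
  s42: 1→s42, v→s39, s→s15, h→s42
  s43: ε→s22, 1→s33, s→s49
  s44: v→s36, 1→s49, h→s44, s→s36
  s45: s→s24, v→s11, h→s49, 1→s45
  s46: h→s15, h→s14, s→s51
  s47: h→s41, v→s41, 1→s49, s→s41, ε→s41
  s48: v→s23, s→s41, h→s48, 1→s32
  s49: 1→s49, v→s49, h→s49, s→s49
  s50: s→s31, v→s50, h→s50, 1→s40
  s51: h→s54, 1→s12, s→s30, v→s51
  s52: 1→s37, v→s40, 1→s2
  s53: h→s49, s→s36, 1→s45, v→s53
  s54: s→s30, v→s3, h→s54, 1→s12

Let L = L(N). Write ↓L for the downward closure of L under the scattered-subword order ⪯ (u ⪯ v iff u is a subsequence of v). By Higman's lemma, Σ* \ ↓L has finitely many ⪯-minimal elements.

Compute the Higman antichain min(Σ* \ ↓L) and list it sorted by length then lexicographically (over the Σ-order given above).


|Q|=55, |F|=48, |δ|=213 (6 ε).
min D↑ (48 st, q0=0, F={12}): 0:s→1,h→0,v→2,1→3 1:s→4,h→1,v→5,1→6 2:s→7,h→8,v→2,1→9 3:s→10,h→3,v→11,1→3 4:s→4,h→4,v→4,1→12 5:s→4,h→5,v→5,1→13 6:s→14,h→6,v→15,1→6 7:s→4,h→7,v→5,1→16 8:s→7,h→8,v→8,1→17 9:s→18,h→19,v→9,1→9 10:s→4,h→20,v→21,1→6 11:s→22,h→23,v→11,1→9 12:s→12,h→12,v→12,1→12 13:s→24,h→13,v→25,1→13 14:s→14,h→14,v→26,1→12 15:s→26,h→12,v→15,1→27 16:s→28,h→16,v→15,1→16 17:s→18,h→29,v→17,1→17 18:s→30,h→31,v→32,1→33 19:s→18,h→19,v→19,1→17 20:s→4,h→20,v→34,1→6 21:s→4,h→35,v→21,1→13 22:s→4,h→36,v→21,1→16 23:s→22,h→23,v→23,1→17 24:s→37,h→24,v→38,1→12 25:s→38,h→12,v→12,1→25 26:s→26,h→12,v→26,1→12 27:s→39,h→12,v→25,1→27 28:s→40,h→28,v→26,1→12 29:s→41,h→29,v→29,1→29 30:s→26,h→30,v→30,1→12 31:s→30,h→31,v→42,1→33 32:s→30,h→43,v→32,1→44 33:s→40,h→33,v→15,1→33 34:s→4,h→4,v→34,1→45 35:s→4,h→35,v→34,1→13 36:s→4,h→36,v→34,1→16 37:s→39,h→37,v→38,1→12 38:s→38,h→12,v→12,1→12 39:s→39,h→12,v→38,1→12 40:s→26,h→40,v→26,1→12 41:s→30,h→41,v→41,1→12 42:s→30,h→41,v→42,1→46 43:s→30,h→43,v→42,1→44 44:s→37,h→44,v→25,1→44 45:s→24,h→47,v→25,1→45 46:s→37,h→24,v→25,1→46 47:s→24,h→47,v→38,1→12.
'ss1': N↓-sim [50, 40, 13, 1] end={s49} rej; 3/3 single-dels accept.
's1vh': N↓-sim [50, 40, 20, 7, 1] end={s49} rej; 4/4 deletions ∈↓L.
'sv1vv': N↓-sim [50, 40, 25, 12, 3, 1] end={s49} — reject; 5/5 deletions ∈↓L.
'vh1hs1': N↓-sim [50, 43, 40, 28, 23, 10, 1] end={s49} ∉↓L; 6/6 del acc.
'v1sssh': N↓-sim [50, 43, 30, 22, 8, 4, 1] end={s49} ∉↓L; 6/6 deletions ∈↓L.
'1shvh1': |S_i|=[50, 44, 37, 31, 18, 11, 1] end={s49} ∉↓L; 6/6 deletions ∈↓L.
6 obstructions.

Antichain: [ss1, s1vh, sv1vv, vh1hs1, v1sssh, 1shvh1].


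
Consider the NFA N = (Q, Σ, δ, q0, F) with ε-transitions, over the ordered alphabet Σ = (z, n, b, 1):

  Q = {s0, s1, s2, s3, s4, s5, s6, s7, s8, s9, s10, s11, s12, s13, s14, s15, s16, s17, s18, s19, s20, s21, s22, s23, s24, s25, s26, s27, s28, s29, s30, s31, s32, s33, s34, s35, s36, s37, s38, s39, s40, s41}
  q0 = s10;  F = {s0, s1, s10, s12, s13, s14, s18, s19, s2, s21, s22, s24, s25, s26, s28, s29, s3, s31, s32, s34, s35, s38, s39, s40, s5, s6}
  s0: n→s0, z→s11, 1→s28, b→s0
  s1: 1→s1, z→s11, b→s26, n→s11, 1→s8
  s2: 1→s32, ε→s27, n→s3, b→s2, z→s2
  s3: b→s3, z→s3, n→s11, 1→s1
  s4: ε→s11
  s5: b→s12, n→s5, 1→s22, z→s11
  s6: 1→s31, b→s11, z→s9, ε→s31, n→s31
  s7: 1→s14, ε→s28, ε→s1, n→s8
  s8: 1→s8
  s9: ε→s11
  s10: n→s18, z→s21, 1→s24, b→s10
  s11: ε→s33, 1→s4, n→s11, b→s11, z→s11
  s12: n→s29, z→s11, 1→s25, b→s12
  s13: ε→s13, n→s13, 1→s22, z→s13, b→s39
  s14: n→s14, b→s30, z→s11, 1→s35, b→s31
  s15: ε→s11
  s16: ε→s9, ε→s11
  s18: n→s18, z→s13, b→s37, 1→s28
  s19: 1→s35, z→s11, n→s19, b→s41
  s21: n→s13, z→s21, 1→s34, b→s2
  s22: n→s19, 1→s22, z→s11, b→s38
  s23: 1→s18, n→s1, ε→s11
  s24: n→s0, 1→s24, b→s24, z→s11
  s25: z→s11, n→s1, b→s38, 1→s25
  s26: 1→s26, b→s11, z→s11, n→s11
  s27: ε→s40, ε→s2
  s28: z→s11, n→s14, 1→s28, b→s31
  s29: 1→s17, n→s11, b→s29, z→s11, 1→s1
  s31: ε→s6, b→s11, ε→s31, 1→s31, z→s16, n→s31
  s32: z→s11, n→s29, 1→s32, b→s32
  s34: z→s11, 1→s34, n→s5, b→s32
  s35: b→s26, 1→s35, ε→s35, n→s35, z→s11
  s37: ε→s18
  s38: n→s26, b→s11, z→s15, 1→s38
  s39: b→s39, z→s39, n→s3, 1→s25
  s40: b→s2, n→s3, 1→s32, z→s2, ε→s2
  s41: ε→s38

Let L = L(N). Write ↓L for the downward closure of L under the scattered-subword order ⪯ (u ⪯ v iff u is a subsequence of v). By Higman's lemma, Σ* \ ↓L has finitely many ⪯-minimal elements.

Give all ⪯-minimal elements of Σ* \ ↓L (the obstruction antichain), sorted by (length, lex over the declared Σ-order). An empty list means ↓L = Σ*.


Antichain: [1z, zbnn, n1bb, n1n1bn].

|Q|=42, |F|=26, |δ|=136 (20 ε).
min D↑ (25 st, q0=0, F={8}): 0:z→1,n→2,b→0,1→3 1:z→1,n→4,b→5,1→6 2:z→4,n→2,b→2,1→7 3:z→8,n→9,b→3,1→3 4:z→4,n→4,b→10,1→11 5:z→5,n→12,b→5,1→13 6:z→8,n→14,b→13,1→6 7:z→8,n→15,b→16,1→7 8:z→8,n→8,b→8,1→8 9:z→8,n→9,b→9,1→7 10:z→10,n→12,b→10,1→17 11:z→8,n→18,b→19,1→11 12:z→12,n→8,b→12,1→20 13:z→8,n→21,b→13,1→13 14:z→8,n→14,b→22,1→11 15:z→8,n→15,b→16,1→23 16:z→8,n→16,b→8,1→16 17:z→8,n→20,b→19,1→17 18:z→8,n→18,b→19,1→23 19:z→8,n→24,b→8,1→19 20:z→8,n→8,b→24,1→20 21:z→8,n→8,b→21,1→20 22:z→8,n→21,b→22,1→17 23:z→8,n→23,b→24,1→23 24:z→8,n→8,b→8,1→24 (ε-aug+det+¬).
'1z': |S_i|=[38, 28, 6] end={s11,s15,s16,s33,s4,s9} — reject; 2/2 del acc.
'zbnn': run [38, 28, 19, 9, 3] end={s11,s33,s4} rej; 4/4 single-dels accept.
'n1bb': N↓-sim [38, 30, 21, 12, 3] end={s11,s33,s4} — reject; 4/4 del acc.
'n1n1bn': |S_i|=[38, 30, 21, 17, 13, 4, 3] end={s11,s33,s4} rej; 6/6 deletions ∈↓L.
4 obstructions.


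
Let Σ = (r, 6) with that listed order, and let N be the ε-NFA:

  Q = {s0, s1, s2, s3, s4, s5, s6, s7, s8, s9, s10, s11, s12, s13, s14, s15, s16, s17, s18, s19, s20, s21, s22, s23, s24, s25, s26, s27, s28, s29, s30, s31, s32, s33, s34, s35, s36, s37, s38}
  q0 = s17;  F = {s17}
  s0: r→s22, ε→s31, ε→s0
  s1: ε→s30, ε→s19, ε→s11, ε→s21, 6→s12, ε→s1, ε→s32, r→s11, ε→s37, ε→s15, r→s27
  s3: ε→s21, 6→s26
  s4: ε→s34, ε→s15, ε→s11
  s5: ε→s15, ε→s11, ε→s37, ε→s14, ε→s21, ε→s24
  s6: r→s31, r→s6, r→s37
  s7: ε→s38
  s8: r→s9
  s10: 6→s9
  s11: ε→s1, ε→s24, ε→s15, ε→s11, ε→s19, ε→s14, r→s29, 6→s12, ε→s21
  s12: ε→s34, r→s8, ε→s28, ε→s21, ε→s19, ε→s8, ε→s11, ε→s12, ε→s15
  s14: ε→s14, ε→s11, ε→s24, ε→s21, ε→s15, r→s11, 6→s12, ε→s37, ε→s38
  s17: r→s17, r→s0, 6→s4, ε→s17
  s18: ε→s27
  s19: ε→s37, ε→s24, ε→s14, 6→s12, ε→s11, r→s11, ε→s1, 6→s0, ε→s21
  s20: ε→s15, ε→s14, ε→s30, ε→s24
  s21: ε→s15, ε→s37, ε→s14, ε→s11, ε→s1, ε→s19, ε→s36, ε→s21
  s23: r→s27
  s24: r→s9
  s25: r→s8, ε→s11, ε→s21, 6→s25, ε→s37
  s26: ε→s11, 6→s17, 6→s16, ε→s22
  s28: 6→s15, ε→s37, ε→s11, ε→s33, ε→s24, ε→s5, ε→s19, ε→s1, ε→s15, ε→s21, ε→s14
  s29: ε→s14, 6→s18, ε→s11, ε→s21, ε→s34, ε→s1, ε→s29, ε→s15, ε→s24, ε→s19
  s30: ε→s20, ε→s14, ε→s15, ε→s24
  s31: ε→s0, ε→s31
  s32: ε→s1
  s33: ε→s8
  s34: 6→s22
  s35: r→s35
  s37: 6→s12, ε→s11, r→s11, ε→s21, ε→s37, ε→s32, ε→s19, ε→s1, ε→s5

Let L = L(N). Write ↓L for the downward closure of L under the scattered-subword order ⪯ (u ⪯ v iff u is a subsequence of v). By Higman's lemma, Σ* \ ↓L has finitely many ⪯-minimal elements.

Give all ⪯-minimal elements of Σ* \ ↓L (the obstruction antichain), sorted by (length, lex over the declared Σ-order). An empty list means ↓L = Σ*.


A = [6].

|Q|=39, |F|=1, |δ|=135 (102 ε).
min D↑ (2 st, q0=0, F={1}): 0:r→0,6→1 1:r→1,6→1.
'6': run [28, 27] end={s0,s1,s11,s12,s14,s15,s18,s19,s20,s21,s22,s24,…} ∉↓L; 1/1 deletions ∈↓L.
1 minimals (antichain).


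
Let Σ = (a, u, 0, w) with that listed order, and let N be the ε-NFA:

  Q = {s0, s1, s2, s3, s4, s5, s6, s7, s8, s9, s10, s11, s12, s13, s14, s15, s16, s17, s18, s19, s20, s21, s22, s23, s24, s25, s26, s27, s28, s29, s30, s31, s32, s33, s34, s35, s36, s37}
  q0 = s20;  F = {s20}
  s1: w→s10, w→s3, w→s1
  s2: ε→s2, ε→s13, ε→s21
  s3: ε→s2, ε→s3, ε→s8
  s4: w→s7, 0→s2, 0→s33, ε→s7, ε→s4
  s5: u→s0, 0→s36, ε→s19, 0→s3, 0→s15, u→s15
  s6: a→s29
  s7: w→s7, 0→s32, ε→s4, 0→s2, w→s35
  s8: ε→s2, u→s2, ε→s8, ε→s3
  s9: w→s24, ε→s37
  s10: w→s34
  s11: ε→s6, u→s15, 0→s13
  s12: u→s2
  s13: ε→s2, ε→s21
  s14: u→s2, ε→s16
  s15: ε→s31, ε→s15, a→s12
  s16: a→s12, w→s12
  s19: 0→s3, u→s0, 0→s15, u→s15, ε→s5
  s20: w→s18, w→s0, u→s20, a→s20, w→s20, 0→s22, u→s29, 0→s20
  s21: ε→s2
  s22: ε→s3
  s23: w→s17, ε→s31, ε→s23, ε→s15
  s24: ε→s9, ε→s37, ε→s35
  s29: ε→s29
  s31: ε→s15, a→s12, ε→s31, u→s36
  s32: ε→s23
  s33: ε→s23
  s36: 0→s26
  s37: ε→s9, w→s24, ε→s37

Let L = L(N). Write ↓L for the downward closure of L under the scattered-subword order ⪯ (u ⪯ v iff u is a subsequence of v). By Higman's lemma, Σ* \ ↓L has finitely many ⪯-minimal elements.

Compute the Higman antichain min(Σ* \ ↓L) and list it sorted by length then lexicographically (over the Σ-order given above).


|Q|=38, |F|=1, |δ|=79 (36 ε).
min D↑ (1 st, q0=0, F={}): 0:a→0,u→0,0→0,w→0 (ε-aug+det+¬).
L(D↑) = ∅; no obstructions.

min(Σ*\↓L) = [].


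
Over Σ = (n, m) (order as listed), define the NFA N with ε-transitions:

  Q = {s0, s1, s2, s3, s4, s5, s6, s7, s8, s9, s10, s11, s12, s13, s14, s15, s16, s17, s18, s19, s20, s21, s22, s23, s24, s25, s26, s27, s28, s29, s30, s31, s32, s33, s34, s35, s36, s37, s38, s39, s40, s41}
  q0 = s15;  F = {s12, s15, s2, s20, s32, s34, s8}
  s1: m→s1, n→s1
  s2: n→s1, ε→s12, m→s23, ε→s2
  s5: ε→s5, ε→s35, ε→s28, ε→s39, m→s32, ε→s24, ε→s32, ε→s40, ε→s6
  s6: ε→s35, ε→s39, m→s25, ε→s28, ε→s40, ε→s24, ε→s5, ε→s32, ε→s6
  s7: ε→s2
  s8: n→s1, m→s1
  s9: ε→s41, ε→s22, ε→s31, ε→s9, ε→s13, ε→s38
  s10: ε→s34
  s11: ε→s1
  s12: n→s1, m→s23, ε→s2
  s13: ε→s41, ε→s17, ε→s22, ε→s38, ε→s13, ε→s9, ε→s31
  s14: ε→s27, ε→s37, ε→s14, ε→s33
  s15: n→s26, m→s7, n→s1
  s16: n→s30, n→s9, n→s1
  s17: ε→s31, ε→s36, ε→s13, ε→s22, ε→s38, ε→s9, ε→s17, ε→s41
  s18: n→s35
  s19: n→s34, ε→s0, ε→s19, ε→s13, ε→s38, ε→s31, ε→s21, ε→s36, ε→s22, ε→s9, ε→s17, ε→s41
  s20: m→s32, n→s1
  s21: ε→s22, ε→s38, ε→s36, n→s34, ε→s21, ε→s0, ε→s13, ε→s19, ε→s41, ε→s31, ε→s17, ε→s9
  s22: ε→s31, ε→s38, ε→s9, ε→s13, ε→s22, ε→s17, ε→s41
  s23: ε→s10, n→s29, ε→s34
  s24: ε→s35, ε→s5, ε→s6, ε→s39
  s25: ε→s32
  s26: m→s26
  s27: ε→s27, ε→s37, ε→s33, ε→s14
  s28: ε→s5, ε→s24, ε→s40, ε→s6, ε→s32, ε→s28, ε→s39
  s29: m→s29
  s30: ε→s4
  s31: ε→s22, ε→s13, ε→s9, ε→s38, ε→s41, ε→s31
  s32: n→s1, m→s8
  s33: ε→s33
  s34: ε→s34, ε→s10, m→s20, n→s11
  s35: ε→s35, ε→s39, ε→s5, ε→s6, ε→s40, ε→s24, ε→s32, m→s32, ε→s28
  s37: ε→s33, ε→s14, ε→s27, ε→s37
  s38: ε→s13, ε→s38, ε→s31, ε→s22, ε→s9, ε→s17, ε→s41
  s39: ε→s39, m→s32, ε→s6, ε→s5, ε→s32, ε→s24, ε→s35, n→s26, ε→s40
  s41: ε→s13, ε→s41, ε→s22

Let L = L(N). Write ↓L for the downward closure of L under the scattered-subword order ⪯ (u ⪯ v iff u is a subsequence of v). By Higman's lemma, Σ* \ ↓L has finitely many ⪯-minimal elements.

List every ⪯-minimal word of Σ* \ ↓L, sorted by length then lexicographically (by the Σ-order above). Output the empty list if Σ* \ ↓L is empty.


|Q|=42, |F|=7, |δ|=164 (133 ε).
min D↑ (7 st, q0=0, F={1}): 0:n→1,m→2 1:n→1,m→1 2:n→1,m→3 3:n→1,m→4 4:n→1,m→5 5:n→1,m→6 6:n→1,m→1.
'n': |S_i|=[14, 4] end={s1,s11,s26,s29} ∉↓L; 1/1 del acc.
'mmmmmm': run [14, 13, 10, 6, 5, 4, 3] end={s1,s26,s29} — reject; 6/6 deletions ∈↓L.
2 minimals (antichain).

A = [n, mmmmmm].


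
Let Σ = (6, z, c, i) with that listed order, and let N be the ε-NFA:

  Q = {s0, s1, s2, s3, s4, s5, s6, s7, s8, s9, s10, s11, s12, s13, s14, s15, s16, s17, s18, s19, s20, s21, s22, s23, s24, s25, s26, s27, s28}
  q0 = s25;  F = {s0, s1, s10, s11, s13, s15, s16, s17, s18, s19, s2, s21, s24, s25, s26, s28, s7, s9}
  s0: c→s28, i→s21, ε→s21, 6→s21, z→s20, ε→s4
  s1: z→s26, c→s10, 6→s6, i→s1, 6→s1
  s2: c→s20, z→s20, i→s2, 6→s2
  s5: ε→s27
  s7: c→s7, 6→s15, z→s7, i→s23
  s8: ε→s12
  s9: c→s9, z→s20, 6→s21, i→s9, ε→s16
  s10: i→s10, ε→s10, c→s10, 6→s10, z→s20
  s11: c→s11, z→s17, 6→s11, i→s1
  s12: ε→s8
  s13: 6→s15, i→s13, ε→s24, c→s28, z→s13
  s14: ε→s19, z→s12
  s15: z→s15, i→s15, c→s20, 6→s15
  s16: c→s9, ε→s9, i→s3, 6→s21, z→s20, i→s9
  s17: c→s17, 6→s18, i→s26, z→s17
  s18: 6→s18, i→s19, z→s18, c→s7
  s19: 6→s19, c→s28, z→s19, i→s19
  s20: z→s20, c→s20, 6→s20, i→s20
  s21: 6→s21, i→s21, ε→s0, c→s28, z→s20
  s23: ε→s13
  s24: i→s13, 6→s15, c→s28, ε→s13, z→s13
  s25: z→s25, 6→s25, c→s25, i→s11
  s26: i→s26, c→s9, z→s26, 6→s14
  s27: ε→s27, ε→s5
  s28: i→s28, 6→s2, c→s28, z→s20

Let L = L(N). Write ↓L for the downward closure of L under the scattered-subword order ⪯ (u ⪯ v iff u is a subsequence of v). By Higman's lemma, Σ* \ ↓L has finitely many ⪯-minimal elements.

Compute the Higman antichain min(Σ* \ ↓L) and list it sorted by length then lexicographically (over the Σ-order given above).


A = [iicz, iz6c6c].

|Q|=29, |F|=18, |δ|=94 (15 ε).
min D↑ (16 st, q0=0, F={10}): 0:6→0,z→0,c→0,i→1 1:6→1,z→2,c→1,i→3 2:6→4,z→2,c→2,i→5 3:6→3,z→5,c→6,i→3 4:6→4,z→4,c→7,i→8 5:6→8,z→5,c→9,i→5 6:6→6,z→10,c→6,i→6 7:6→11,z→7,c→7,i→12 8:6→8,z→8,c→13,i→8 9:6→14,z→10,c→9,i→9 10:6→10,z→10,c→10,i→10 11:6→11,z→11,c→10,i→11 12:6→11,z→12,c→13,i→12 13:6→15,z→10,c→13,i→13 14:6→14,z→10,c→13,i→14 15:6→15,z→10,c→10,i→15 (ε-aug+det+¬).
'iicz': run [26, 25, 21, 10, 1] end={s20} rej; 4/4 single-dels accept.
'iz6c6c': N↓-sim [26, 25, 21, 16, 8, 3, 1] end={s20} ∉↓L; 6/6 deletions ∈↓L.
2 words, ⪯-incomp.


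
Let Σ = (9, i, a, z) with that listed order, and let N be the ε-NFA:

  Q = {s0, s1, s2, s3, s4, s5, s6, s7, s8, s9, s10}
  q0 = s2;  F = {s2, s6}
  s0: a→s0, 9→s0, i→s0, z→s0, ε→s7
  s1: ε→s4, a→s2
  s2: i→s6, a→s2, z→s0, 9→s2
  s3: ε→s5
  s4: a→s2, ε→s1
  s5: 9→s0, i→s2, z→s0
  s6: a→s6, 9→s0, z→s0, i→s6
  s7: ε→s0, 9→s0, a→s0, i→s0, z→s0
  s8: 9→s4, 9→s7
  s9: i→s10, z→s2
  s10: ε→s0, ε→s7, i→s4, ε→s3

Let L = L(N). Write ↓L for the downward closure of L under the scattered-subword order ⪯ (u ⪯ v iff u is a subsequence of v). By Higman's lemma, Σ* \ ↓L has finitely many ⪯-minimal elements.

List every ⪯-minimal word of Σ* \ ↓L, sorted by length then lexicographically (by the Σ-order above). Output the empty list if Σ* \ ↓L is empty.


A = [z, i9].

|Q|=11, |F|=2, |δ|=34 (8 ε).
min D↑ (3 st, q0=0, F={2}): 0:9→0,i→1,a→0,z→2 1:9→2,i→1,a→1,z→2 2:9→2,i→2,a→2,z→2.
'z': |S_i|=[4, 2] end={s0,s7} ∉↓L; 1/1 del acc.
'i9': |S_i|=[4, 3, 2] end={s0,s7} rej; 2/2 del acc.
2 words, ⪯-incomp.


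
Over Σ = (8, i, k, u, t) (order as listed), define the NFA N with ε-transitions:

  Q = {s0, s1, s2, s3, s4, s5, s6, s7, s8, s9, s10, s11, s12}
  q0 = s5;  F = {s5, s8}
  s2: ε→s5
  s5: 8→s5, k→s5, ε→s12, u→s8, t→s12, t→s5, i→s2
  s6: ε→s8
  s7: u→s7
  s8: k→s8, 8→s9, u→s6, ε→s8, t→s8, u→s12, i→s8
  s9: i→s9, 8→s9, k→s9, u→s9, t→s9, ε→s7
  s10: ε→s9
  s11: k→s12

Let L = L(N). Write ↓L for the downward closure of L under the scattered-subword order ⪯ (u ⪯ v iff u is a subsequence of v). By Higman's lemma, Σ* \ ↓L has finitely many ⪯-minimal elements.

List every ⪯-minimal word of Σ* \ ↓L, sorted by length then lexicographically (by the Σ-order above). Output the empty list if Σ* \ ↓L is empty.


A = [u8].

|Q|=13, |F|=2, |δ|=25 (6 ε).
min D↑ (3 st, q0=0, F={2}): 0:8→0,i→0,k→0,u→1,t→0 1:8→2,i→1,k→1,u→1,t→1 2:8→2,i→2,k→2,u→2,t→2.
'u8': run [7, 5, 2] end={s7,s9} ∉↓L; 2/2 del acc.
1 obstructions.


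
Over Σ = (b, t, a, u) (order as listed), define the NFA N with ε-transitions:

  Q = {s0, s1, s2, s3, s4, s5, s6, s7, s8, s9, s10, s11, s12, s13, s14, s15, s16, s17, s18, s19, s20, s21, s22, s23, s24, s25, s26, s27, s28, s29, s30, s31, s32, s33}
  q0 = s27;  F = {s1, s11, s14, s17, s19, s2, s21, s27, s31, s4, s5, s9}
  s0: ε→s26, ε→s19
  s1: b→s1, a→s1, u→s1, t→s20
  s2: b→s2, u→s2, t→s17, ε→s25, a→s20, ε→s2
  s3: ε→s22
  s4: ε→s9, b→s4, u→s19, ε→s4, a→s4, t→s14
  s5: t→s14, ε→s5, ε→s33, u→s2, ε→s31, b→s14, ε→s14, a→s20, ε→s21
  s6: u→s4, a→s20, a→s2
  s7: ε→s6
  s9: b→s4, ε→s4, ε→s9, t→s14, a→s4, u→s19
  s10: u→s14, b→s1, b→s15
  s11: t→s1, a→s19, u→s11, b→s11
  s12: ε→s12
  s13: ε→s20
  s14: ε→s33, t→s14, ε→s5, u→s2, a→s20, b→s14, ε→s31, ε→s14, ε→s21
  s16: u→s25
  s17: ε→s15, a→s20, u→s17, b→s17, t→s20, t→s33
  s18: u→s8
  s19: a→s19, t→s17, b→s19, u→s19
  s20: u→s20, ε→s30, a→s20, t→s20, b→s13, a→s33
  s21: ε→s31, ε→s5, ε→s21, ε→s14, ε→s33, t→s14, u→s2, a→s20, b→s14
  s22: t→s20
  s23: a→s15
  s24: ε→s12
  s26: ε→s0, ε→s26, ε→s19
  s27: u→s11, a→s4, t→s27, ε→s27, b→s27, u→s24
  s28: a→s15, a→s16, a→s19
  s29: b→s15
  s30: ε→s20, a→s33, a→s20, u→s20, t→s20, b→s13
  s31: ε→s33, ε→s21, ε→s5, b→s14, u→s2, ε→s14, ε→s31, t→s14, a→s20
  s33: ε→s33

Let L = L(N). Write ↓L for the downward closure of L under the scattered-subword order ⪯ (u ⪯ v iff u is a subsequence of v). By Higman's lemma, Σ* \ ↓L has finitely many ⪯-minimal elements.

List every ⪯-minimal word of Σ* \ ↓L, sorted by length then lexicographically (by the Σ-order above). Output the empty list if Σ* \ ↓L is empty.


|Q|=34, |F|=12, |δ|=115 (41 ε).
min D↑ (9 st, q0=0, F={6}): 0:b→0,t→0,a→1,u→2 1:b→1,t→3,a→1,u→4 2:b→2,t→5,a→4,u→2 3:b→3,t→3,a→6,u→7 4:b→4,t→8,a→4,u→4 5:b→5,t→6,a→5,u→5 6:b→6,t→6,a→6,u→6 7:b→7,t→8,a→6,u→7 8:b→8,t→6,a→6,u→8.
'ata': run [20, 16, 12, 4] end={s13,s20,s30,s33} — reject; 3/3 deletions ∈↓L.
'utt': N↓-sim [20, 13, 7, 4] end={s13,s20,s30,s33} ∉↓L; 3/3 deletions ∈↓L.
2 words, ⪯-incomp.

min(Σ*\↓L) = [ata, utt].
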